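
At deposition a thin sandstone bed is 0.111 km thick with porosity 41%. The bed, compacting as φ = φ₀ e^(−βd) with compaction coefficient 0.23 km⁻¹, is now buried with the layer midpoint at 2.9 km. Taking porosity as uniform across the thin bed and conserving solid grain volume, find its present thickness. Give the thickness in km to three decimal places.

0.083 km

Porosity at 2.9 km: φ = 0.41·exp(−0.23×2.9) = 0.2104
Solid-volume conservation: h(1−φ) = h₀(1−φ₀) ⇒ h = h₀·(1−φ₀)/(1−φ)
h = 0.111 × (1 − 0.41)/(1 − 0.2104) = 0.111 × 0.7472 = 0.0829 km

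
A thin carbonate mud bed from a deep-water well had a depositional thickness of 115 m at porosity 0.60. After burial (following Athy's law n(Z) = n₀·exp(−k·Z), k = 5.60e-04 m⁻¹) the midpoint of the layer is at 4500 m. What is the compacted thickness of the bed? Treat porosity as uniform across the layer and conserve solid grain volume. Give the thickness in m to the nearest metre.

Working in km (1 km = 1000 m; k in km⁻¹ = k in m⁻¹ × 1000):
Porosity at 4.5 km: n = 0.6·exp(−0.56×4.5) = 0.0483
Solid-volume conservation: h(1−n) = h₀(1−n₀) ⇒ h = h₀·(1−n₀)/(1−n)
h = 0.115 × (1 − 0.6)/(1 − 0.0483) = 0.115 × 0.4203 = 0.0483 km

48 m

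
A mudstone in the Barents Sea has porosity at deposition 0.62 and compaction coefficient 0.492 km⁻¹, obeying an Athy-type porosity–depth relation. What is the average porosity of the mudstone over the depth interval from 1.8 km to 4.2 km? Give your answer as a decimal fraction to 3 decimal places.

⟨phi⟩ = (1/(z₂−z₁)) ∫ phi₀ e^(−kz) dz = phi₀·(e^(−k·z₁) − e^(−k·z₂)) / (k·(z₂−z₁))
e^(−0.492×1.8) = 0.4125; e^(−0.492×4.2) = 0.1266
⟨phi⟩ = 0.62 × (0.4125 − 0.1266) / (0.492 × 2.4) = 0.62 × 0.2421 = 0.1501

0.150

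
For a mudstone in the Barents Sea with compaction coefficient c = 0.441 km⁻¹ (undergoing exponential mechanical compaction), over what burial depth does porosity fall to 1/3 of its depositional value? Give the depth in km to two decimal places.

2.49 km

φ/φ₀ = 1/3 ⇒ exp(−c·z) = 1/3 ⇒ z = ln(3) / c
z = 1.0986 / 0.441 = 2.491 km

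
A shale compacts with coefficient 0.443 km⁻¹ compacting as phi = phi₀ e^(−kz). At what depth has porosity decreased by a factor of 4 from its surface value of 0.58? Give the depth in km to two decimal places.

phi/phi₀ = 1/4 ⇒ exp(−k·z) = 1/4 ⇒ z = ln(4) / k
z = 1.3863 / 0.443 = 3.129 km

3.13 km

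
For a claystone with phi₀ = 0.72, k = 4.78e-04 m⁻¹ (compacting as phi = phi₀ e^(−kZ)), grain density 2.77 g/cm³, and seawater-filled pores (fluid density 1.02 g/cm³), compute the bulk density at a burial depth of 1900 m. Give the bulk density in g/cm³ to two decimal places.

Working in km (1 km = 1000 m; k in km⁻¹ = k in m⁻¹ × 1000):
Porosity at depth: phi = 0.72·exp(−0.478×1.9) = 0.72×0.4032 = 0.2903
Bulk density: ρ_b = (1−phi)ρ_g + phi·ρ_f = 0.7097×2.77 + 0.2903×1.02
       = 1.966 + 0.296 = 2.262 g/cm³

2.26 g/cm³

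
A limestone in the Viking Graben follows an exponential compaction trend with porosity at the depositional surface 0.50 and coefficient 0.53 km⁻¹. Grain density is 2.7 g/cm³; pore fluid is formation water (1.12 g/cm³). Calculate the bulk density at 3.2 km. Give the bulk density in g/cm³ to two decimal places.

2.56 g/cm³

Porosity at depth: phi = 0.5·exp(−0.53×3.2) = 0.5×0.1834 = 0.0917
Bulk density: ρ_b = (1−phi)ρ_g + phi·ρ_f = 0.9083×2.7 + 0.0917×1.12
       = 2.452 + 0.103 = 2.555 g/cm³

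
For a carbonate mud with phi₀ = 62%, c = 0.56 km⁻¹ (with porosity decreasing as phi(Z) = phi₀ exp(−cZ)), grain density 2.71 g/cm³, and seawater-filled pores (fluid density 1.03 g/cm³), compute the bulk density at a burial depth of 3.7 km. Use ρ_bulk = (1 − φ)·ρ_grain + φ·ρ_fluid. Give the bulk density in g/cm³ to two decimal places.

Porosity at depth: phi = 0.62·exp(−0.56×3.7) = 0.62×0.1259 = 0.0781
Bulk density: ρ_b = (1−phi)ρ_g + phi·ρ_f = 0.9219×2.71 + 0.0781×1.03
       = 2.498 + 0.080 = 2.579 g/cm³

2.58 g/cm³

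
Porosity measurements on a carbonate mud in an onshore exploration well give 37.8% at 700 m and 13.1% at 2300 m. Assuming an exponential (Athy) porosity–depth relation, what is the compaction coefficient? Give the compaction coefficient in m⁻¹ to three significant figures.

0.000662 m⁻¹

Working in km (1 km = 1000 m; β in km⁻¹ = β in m⁻¹ × 1000):
Athy: n(z) = n₀ e^(−βz) ⇒ n₁/n₂ = e^{β(z₂−z₁)} ⇒ β = ln(n₁/n₂)/(z₂−z₁)
β = ln(0.378/0.131) / (2.3 − 0.7) = ln(2.885) / 1.6 = 1.0597 / 1.6 = 0.6623 km⁻¹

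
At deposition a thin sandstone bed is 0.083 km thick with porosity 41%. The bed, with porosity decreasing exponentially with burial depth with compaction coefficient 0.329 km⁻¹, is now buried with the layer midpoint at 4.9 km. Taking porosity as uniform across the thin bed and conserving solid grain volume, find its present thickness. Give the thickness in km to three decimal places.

Porosity at 4.9 km: phi = 0.41·exp(−0.329×4.9) = 0.0818
Solid-volume conservation: h(1−phi) = h₀(1−phi₀) ⇒ h = h₀·(1−phi₀)/(1−phi)
h = 0.083 × (1 − 0.41)/(1 − 0.0818) = 0.083 × 0.6425 = 0.0533 km

0.053 km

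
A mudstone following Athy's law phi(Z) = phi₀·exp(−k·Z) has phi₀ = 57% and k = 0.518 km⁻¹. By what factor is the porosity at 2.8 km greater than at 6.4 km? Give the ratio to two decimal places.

phi(Z₁)/phi(Z₂) = e^(−k·Z₁)/e^(−k·Z₂) = e^{k(Z₂−Z₁)}
= exp(0.518 × 3.6) = exp(1.865) = 6.4546

6.45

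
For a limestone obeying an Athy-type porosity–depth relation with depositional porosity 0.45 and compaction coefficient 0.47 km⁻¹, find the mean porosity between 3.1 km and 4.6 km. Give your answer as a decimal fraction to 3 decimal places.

⟨n⟩ = (1/(Z₂−Z₁)) ∫ n₀ e^(−βZ) dZ = n₀·(e^(−β·Z₁) − e^(−β·Z₂)) / (β·(Z₂−Z₁))
e^(−0.47×3.1) = 0.2329; e^(−0.47×4.6) = 0.1151
⟨n⟩ = 0.45 × (0.2329 − 0.1151) / (0.47 × 1.5) = 0.45 × 0.1671 = 0.0752

0.075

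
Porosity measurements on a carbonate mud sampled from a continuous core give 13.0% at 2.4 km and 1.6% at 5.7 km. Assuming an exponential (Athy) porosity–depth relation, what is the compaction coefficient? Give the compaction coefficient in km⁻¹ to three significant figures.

0.635 km⁻¹

Athy: φ(d) = φ₀ e^(−kd) ⇒ φ₁/φ₂ = e^{k(d₂−d₁)} ⇒ k = ln(φ₁/φ₂)/(d₂−d₁)
k = ln(0.13/0.016) / (5.7 − 2.4) = ln(8.125) / 3.3 = 2.0949 / 3.3 = 0.6348 km⁻¹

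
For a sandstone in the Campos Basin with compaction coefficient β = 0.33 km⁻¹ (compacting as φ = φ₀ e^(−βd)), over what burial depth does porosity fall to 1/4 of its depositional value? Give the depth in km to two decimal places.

φ/φ₀ = 1/4 ⇒ exp(−β·d) = 1/4 ⇒ d = ln(4) / β
d = 1.3863 / 0.33 = 4.201 km

4.20 km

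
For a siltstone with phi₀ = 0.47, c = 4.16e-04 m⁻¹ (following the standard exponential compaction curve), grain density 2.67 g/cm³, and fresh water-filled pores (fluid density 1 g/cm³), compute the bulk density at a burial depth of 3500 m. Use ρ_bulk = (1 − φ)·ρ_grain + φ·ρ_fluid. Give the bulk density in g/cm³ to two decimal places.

Working in km (1 km = 1000 m; c in km⁻¹ = c in m⁻¹ × 1000):
Porosity at depth: phi = 0.47·exp(−0.416×3.5) = 0.47×0.2332 = 0.1096
Bulk density: ρ_b = (1−phi)ρ_g + phi·ρ_f = 0.8904×2.67 + 0.1096×1
       = 2.377 + 0.110 = 2.487 g/cm³

2.49 g/cm³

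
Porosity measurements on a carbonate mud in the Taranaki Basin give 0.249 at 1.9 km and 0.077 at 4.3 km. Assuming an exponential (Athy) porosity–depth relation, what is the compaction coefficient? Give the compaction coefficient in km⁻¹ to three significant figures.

Athy: n(z) = n₀ e^(−cz) ⇒ n₁/n₂ = e^{c(z₂−z₁)} ⇒ c = ln(n₁/n₂)/(z₂−z₁)
c = ln(0.249/0.077) / (4.3 − 1.9) = ln(3.234) / 2.4 = 1.1736 / 2.4 = 0.489 km⁻¹

0.489 km⁻¹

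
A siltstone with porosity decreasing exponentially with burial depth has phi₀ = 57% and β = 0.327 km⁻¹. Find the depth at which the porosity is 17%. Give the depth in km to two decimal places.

Invert Athy's law: Z = ln(phi₀/phi) / β
Z = ln(0.57/0.17) / 0.327 = ln(3.353) / 0.327 = 1.2098 / 0.327 = 3.700 km

3.70 km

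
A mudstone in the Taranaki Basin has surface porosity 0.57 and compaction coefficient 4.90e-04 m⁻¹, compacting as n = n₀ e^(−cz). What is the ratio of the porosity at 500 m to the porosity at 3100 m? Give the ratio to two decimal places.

3.58

Working in km (1 km = 1000 m; c in km⁻¹ = c in m⁻¹ × 1000):
n(z₁)/n(z₂) = e^(−c·z₁)/e^(−c·z₂) = e^{c(z₂−z₁)}
= exp(0.49 × 2.6) = exp(1.274) = 3.5751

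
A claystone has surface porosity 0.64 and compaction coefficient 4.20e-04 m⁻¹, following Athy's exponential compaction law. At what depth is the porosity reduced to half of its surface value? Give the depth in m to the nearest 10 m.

Working in km (1 km = 1000 m; c in km⁻¹ = c in m⁻¹ × 1000):
φ/φ₀ = 1/2 ⇒ exp(−c·Z) = 1/2 ⇒ Z = ln(2) / c
Z = 0.6931 / 0.42 = 1.650 km

1650 m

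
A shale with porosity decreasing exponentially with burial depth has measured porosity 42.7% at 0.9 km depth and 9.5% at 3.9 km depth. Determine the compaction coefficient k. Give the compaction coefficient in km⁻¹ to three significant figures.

Athy: phi(z) = phi₀ e^(−kz) ⇒ phi₁/phi₂ = e^{k(z₂−z₁)} ⇒ k = ln(phi₁/phi₂)/(z₂−z₁)
k = ln(0.427/0.095) / (3.9 − 0.9) = ln(4.495) / 3 = 1.5029 / 3 = 0.501 km⁻¹

0.501 km⁻¹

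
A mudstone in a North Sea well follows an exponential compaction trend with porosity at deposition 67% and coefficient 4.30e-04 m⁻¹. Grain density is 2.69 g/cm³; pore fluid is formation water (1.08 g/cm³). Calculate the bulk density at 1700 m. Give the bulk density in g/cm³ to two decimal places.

Working in km (1 km = 1000 m; k in km⁻¹ = k in m⁻¹ × 1000):
Porosity at depth: phi = 0.67·exp(−0.43×1.7) = 0.67×0.4814 = 0.3226
Bulk density: ρ_b = (1−phi)ρ_g + phi·ρ_f = 0.6774×2.69 + 0.3226×1.08
       = 1.822 + 0.348 = 2.171 g/cm³

2.17 g/cm³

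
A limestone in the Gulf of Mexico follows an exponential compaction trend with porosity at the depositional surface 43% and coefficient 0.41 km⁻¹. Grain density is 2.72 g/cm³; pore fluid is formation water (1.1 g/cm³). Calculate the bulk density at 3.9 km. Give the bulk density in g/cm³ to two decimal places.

Porosity at depth: φ = 0.43·exp(−0.41×3.9) = 0.43×0.2021 = 0.0869
Bulk density: ρ_b = (1−φ)ρ_g + φ·ρ_f = 0.9131×2.72 + 0.0869×1.1
       = 2.484 + 0.096 = 2.579 g/cm³

2.58 g/cm³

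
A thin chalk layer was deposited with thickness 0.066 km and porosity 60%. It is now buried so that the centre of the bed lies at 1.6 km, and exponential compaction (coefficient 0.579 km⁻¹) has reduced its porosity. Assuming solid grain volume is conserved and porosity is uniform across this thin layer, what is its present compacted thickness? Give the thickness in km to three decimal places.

Porosity at 1.6 km: phi = 0.6·exp(−0.579×1.6) = 0.2376
Solid-volume conservation: h(1−phi) = h₀(1−phi₀) ⇒ h = h₀·(1−phi₀)/(1−phi)
h = 0.066 × (1 − 0.6)/(1 − 0.2376) = 0.066 × 0.5246 = 0.0346 km

0.035 km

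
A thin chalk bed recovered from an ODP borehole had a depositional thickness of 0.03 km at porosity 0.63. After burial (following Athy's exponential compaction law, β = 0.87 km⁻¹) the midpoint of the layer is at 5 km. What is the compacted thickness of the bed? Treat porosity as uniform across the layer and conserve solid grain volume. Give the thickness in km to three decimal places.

Porosity at 5 km: φ = 0.63·exp(−0.87×5) = 0.0081
Solid-volume conservation: h(1−φ) = h₀(1−φ₀) ⇒ h = h₀·(1−φ₀)/(1−φ)
h = 0.03 × (1 − 0.63)/(1 − 0.0081) = 0.03 × 0.3730 = 0.0112 km

0.011 km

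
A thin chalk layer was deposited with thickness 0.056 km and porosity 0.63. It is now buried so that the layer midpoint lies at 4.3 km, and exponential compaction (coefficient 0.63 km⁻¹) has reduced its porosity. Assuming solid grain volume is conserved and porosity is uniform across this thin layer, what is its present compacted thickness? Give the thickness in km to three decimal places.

Porosity at 4.3 km: phi = 0.63·exp(−0.63×4.3) = 0.0420
Solid-volume conservation: h(1−phi) = h₀(1−phi₀) ⇒ h = h₀·(1−phi₀)/(1−phi)
h = 0.056 × (1 − 0.63)/(1 − 0.0420) = 0.056 × 0.3862 = 0.0216 km

0.022 km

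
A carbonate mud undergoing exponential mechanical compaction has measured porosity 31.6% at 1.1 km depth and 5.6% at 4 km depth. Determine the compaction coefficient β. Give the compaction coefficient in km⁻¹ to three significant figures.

0.597 km⁻¹

Athy: n(d) = n₀ e^(−βd) ⇒ n₁/n₂ = e^{β(d₂−d₁)} ⇒ β = ln(n₁/n₂)/(d₂−d₁)
β = ln(0.316/0.056) / (4 − 1.1) = ln(5.643) / 2.9 = 1.7304 / 2.9 = 0.5967 km⁻¹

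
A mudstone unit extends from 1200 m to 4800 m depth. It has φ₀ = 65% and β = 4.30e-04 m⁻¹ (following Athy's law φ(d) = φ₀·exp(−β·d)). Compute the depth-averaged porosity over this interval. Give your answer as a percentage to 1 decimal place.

Working in km (1 km = 1000 m; β in km⁻¹ = β in m⁻¹ × 1000):
⟨φ⟩ = (1/(d₂−d₁)) ∫ φ₀ e^(−βd) dd = φ₀·(e^(−β·d₁) − e^(−β·d₂)) / (β·(d₂−d₁))
e^(−0.43×1.2) = 0.5969; e^(−0.43×4.8) = 0.1269
⟨φ⟩ = 0.65 × (0.5969 − 0.1269) / (0.43 × 3.6) = 0.65 × 0.3036 = 0.1973

19.7%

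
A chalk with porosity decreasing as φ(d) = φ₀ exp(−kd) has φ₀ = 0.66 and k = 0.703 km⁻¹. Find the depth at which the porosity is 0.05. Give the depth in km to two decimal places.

3.67 km

Invert Athy's law: d = ln(φ₀/φ) / k
d = ln(0.66/0.05) / 0.703 = ln(13.2) / 0.703 = 2.5802 / 0.703 = 3.670 km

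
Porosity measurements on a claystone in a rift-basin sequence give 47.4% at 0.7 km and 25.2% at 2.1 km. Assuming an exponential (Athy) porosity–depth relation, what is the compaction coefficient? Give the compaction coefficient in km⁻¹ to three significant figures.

Athy: φ(z) = φ₀ e^(−βz) ⇒ φ₁/φ₂ = e^{β(z₂−z₁)} ⇒ β = ln(φ₁/φ₂)/(z₂−z₁)
β = ln(0.474/0.252) / (2.1 − 0.7) = ln(1.881) / 1.4 = 0.6318 / 1.4 = 0.4513 km⁻¹

0.451 km⁻¹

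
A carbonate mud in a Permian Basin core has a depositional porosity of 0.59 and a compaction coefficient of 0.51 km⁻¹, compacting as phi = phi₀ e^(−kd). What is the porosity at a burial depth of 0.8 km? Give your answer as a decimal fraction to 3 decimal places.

phi = phi₀·exp(−k·d) = 0.59 × exp(−0.51 × 0.8) = 0.59 × exp(−0.408)
  = 0.59 × 0.6650 = 0.3923

0.392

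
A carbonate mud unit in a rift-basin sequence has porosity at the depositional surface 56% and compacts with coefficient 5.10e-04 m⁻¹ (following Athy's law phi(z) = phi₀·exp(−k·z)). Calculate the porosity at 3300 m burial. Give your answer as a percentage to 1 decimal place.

Working in km (1 km = 1000 m; k in km⁻¹ = k in m⁻¹ × 1000):
phi = phi₀·exp(−k·z) = 0.56 × exp(−0.51 × 3.3) = 0.56 × exp(−1.683)
  = 0.56 × 0.1858 = 0.1041

10.4%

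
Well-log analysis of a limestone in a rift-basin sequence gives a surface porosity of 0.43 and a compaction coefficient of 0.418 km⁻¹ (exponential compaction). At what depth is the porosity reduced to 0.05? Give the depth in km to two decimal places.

5.15 km

Invert Athy's law: z = ln(n₀/n) / β
z = ln(0.43/0.05) / 0.418 = ln(8.6) / 0.418 = 2.1518 / 0.418 = 5.148 km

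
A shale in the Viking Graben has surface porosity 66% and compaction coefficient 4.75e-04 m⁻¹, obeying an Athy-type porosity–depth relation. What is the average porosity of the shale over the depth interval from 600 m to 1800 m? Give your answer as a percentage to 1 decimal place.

Working in km (1 km = 1000 m; c in km⁻¹ = c in m⁻¹ × 1000):
⟨φ⟩ = (1/(z₂−z₁)) ∫ φ₀ e^(−cz) dz = φ₀·(e^(−c·z₁) − e^(−c·z₂)) / (c·(z₂−z₁))
e^(−0.475×0.6) = 0.7520; e^(−0.475×1.8) = 0.4253
⟨φ⟩ = 0.66 × (0.7520 − 0.4253) / (0.475 × 1.2) = 0.66 × 0.5732 = 0.3783

37.8%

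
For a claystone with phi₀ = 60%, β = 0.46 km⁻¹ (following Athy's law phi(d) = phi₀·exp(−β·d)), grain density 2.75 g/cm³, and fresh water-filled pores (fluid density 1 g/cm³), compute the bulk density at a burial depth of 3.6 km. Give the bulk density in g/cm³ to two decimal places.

Porosity at depth: phi = 0.6·exp(−0.46×3.6) = 0.6×0.1909 = 0.1145
Bulk density: ρ_b = (1−phi)ρ_g + phi·ρ_f = 0.8855×2.75 + 0.1145×1
       = 2.435 + 0.115 = 2.550 g/cm³

2.55 g/cm³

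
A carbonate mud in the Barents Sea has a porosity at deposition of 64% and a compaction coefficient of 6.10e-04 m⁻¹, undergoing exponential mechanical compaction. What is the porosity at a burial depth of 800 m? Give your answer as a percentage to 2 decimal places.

39.29%

Working in km (1 km = 1000 m; c in km⁻¹ = c in m⁻¹ × 1000):
phi = phi₀·exp(−c·Z) = 0.64 × exp(−0.61 × 0.8) = 0.64 × exp(−0.488)
  = 0.64 × 0.6139 = 0.3929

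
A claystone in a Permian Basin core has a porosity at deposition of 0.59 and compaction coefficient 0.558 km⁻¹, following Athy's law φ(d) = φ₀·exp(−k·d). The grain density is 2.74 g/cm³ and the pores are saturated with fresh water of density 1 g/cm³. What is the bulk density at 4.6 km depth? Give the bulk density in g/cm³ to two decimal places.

2.66 g/cm³

Porosity at depth: φ = 0.59·exp(−0.558×4.6) = 0.59×0.0768 = 0.0453
Bulk density: ρ_b = (1−φ)ρ_g + φ·ρ_f = 0.9547×2.74 + 0.0453×1
       = 2.616 + 0.045 = 2.661 g/cm³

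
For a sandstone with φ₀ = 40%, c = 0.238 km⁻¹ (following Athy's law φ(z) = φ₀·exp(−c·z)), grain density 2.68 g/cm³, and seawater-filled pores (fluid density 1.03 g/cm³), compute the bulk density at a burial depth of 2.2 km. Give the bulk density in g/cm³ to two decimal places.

Porosity at depth: φ = 0.4·exp(−0.238×2.2) = 0.4×0.5924 = 0.2370
Bulk density: ρ_b = (1−φ)ρ_g + φ·ρ_f = 0.7630×2.68 + 0.2370×1.03
       = 2.045 + 0.244 = 2.289 g/cm³

2.29 g/cm³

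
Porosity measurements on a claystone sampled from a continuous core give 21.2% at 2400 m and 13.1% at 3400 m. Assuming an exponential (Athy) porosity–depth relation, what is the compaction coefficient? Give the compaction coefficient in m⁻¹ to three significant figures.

0.000481 m⁻¹

Working in km (1 km = 1000 m; k in km⁻¹ = k in m⁻¹ × 1000):
Athy: phi(z) = phi₀ e^(−kz) ⇒ phi₁/phi₂ = e^{k(z₂−z₁)} ⇒ k = ln(phi₁/phi₂)/(z₂−z₁)
k = ln(0.212/0.131) / (3.4 − 2.4) = ln(1.618) / 1 = 0.4814 / 1 = 0.4814 km⁻¹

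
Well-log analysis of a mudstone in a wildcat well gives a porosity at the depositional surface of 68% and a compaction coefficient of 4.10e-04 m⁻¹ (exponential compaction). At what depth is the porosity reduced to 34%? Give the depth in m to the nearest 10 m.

1690 m

Working in km (1 km = 1000 m; β in km⁻¹ = β in m⁻¹ × 1000):
Invert Athy's law: z = ln(n₀/n) / β
z = ln(0.68/0.34) / 0.41 = ln(2) / 0.41 = 0.6931 / 0.41 = 1.691 km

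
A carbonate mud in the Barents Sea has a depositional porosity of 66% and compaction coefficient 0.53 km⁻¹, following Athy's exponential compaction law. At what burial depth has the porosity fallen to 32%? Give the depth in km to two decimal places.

1.37 km

Invert Athy's law: Z = ln(phi₀/phi) / c
Z = ln(0.66/0.32) / 0.53 = ln(2.062) / 0.53 = 0.7239 / 0.53 = 1.366 km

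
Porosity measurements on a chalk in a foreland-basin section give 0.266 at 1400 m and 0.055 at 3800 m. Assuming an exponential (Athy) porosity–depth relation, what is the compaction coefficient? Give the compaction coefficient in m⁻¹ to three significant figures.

Working in km (1 km = 1000 m; β in km⁻¹ = β in m⁻¹ × 1000):
Athy: φ(z) = φ₀ e^(−βz) ⇒ φ₁/φ₂ = e^{β(z₂−z₁)} ⇒ β = ln(φ₁/φ₂)/(z₂−z₁)
β = ln(0.266/0.055) / (3.8 − 1.4) = ln(4.836) / 2.4 = 1.5762 / 2.4 = 0.6567 km⁻¹

0.000657 m⁻¹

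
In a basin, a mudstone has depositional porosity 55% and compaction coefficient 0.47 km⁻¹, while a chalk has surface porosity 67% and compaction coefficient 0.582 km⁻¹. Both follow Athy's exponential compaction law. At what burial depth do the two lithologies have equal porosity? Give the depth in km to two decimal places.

1.76 km

Set φ₀ₐ e^(−kₐz) = φ₀ᵦ e^(−kᵦz) ⇒ ln(φ₀ₐ/φ₀ᵦ) = (kₐ − kᵦ)·z
z = ln(0.55/0.67) / (0.47 − 0.582) = -0.1974 / -0.112 = 1.762 km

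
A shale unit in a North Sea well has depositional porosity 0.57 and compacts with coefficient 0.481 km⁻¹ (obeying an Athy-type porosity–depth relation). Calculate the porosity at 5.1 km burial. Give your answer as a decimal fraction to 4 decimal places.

n = n₀·exp(−c·Z) = 0.57 × exp(−0.481 × 5.1) = 0.57 × exp(−2.453)
  = 0.57 × 0.0860 = 0.0490

0.0490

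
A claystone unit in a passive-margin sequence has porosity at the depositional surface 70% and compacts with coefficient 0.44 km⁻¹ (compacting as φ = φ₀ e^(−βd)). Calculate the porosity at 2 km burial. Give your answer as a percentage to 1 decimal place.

φ = φ₀·exp(−β·d) = 0.7 × exp(−0.44 × 2) = 0.7 × exp(−0.88)
  = 0.7 × 0.4148 = 0.2903

29.0%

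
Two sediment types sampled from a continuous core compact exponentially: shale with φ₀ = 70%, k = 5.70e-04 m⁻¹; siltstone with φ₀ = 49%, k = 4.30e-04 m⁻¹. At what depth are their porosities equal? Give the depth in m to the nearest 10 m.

Working in km (1 km = 1000 m; k in km⁻¹ = k in m⁻¹ × 1000):
Set φ₀ₐ e^(−kₐZ) = φ₀ᵦ e^(−kᵦZ) ⇒ ln(φ₀ₐ/φ₀ᵦ) = (kₐ − kᵦ)·Z
Z = ln(0.7/0.49) / (0.57 − 0.43) = 0.3567 / 0.14 = 2.548 km

2550 m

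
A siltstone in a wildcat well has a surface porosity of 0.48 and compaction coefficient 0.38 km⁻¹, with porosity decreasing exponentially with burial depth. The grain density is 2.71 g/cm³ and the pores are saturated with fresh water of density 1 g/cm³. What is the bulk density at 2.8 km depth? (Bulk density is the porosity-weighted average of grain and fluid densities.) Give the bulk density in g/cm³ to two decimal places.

2.43 g/cm³

Porosity at depth: n = 0.48·exp(−0.38×2.8) = 0.48×0.3451 = 0.1656
Bulk density: ρ_b = (1−n)ρ_g + n·ρ_f = 0.8344×2.71 + 0.1656×1
       = 2.261 + 0.166 = 2.427 g/cm³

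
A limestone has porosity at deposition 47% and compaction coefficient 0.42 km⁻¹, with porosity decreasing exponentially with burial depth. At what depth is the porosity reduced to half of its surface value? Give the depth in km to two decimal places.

φ/φ₀ = 1/2 ⇒ exp(−k·d) = 1/2 ⇒ d = ln(2) / k
d = 0.6931 / 0.42 = 1.650 km

1.65 km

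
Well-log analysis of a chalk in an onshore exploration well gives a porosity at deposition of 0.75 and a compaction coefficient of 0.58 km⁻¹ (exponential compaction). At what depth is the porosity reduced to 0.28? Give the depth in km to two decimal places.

Invert Athy's law: z = ln(n₀/n) / k
z = ln(0.75/0.28) / 0.58 = ln(2.679) / 0.58 = 0.9853 / 0.58 = 1.699 km

1.70 km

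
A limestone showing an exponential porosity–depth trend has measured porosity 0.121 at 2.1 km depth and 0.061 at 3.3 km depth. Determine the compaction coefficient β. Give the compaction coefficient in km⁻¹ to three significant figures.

0.571 km⁻¹

Athy: n(d) = n₀ e^(−βd) ⇒ n₁/n₂ = e^{β(d₂−d₁)} ⇒ β = ln(n₁/n₂)/(d₂−d₁)
β = ln(0.121/0.061) / (3.3 − 2.1) = ln(1.984) / 1.2 = 0.6849 / 1.2 = 0.5708 km⁻¹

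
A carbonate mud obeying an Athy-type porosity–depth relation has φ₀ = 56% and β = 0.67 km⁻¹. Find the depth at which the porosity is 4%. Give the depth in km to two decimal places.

3.94 km

Invert Athy's law: z = ln(φ₀/φ) / β
z = ln(0.56/0.04) / 0.67 = ln(14) / 0.67 = 2.6391 / 0.67 = 3.939 km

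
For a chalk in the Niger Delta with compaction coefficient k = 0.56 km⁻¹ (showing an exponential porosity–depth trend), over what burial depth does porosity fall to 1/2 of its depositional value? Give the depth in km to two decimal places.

1.24 km

phi/phi₀ = 1/2 ⇒ exp(−k·z) = 1/2 ⇒ z = ln(2) / k
z = 0.6931 / 0.56 = 1.238 km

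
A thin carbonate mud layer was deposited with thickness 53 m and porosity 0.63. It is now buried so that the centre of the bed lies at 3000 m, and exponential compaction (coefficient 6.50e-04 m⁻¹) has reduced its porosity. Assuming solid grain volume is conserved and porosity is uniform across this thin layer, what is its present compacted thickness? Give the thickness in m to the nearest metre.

22 m

Working in km (1 km = 1000 m; β in km⁻¹ = β in m⁻¹ × 1000):
Porosity at 3 km: n = 0.63·exp(−0.65×3) = 0.0896
Solid-volume conservation: h(1−n) = h₀(1−n₀) ⇒ h = h₀·(1−n₀)/(1−n)
h = 0.053 × (1 − 0.63)/(1 − 0.0896) = 0.053 × 0.4064 = 0.0215 km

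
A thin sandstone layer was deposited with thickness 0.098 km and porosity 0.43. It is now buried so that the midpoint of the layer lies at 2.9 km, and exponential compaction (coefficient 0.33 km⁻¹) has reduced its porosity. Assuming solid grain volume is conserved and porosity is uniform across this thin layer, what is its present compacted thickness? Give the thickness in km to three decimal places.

0.067 km

Porosity at 2.9 km: phi = 0.43·exp(−0.33×2.9) = 0.1651
Solid-volume conservation: h(1−phi) = h₀(1−phi₀) ⇒ h = h₀·(1−phi₀)/(1−phi)
h = 0.098 × (1 − 0.43)/(1 − 0.1651) = 0.098 × 0.6827 = 0.0669 km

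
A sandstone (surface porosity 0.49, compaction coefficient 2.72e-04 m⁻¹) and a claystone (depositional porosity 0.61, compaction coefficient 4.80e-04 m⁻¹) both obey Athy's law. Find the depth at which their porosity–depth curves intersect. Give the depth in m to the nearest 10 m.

Working in km (1 km = 1000 m; β in km⁻¹ = β in m⁻¹ × 1000):
Set φ₀ₐ e^(−βₐz) = φ₀ᵦ e^(−βᵦz) ⇒ ln(φ₀ₐ/φ₀ᵦ) = (βₐ − βᵦ)·z
z = ln(0.49/0.61) / (0.272 − 0.48) = -0.2191 / -0.208 = 1.053 km

1050 m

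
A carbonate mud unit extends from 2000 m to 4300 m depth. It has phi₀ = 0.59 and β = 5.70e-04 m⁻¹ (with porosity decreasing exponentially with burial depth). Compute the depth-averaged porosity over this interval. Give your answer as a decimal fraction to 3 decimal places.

Working in km (1 km = 1000 m; β in km⁻¹ = β in m⁻¹ × 1000):
⟨phi⟩ = (1/(Z₂−Z₁)) ∫ phi₀ e^(−βZ) dZ = phi₀·(e^(−β·Z₁) − e^(−β·Z₂)) / (β·(Z₂−Z₁))
e^(−0.57×2) = 0.3198; e^(−0.57×4.3) = 0.0862
⟨phi⟩ = 0.59 × (0.3198 − 0.0862) / (0.57 × 2.3) = 0.59 × 0.1782 = 0.1051

0.105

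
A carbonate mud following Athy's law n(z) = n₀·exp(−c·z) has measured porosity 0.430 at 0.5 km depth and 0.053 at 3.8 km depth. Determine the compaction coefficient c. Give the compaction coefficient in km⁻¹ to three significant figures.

0.634 km⁻¹

Athy: n(z) = n₀ e^(−cz) ⇒ n₁/n₂ = e^{c(z₂−z₁)} ⇒ c = ln(n₁/n₂)/(z₂−z₁)
c = ln(0.43/0.053) / (3.8 − 0.5) = ln(8.113) / 3.3 = 2.0935 / 3.3 = 0.6344 km⁻¹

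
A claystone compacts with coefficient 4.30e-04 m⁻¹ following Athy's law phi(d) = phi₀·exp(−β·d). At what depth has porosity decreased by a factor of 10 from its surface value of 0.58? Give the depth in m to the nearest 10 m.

5350 m

Working in km (1 km = 1000 m; β in km⁻¹ = β in m⁻¹ × 1000):
phi/phi₀ = 1/10 ⇒ exp(−β·d) = 1/10 ⇒ d = ln(10) / β
d = 2.3026 / 0.43 = 5.355 km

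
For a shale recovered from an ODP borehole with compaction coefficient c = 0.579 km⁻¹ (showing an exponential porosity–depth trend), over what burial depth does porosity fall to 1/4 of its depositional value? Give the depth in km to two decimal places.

n/n₀ = 1/4 ⇒ exp(−c·d) = 1/4 ⇒ d = ln(4) / c
d = 1.3863 / 0.579 = 2.394 km

2.39 km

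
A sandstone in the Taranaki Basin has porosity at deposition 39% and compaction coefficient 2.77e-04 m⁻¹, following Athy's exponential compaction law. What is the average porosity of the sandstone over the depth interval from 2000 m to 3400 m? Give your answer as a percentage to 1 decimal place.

Working in km (1 km = 1000 m; β in km⁻¹ = β in m⁻¹ × 1000):
⟨n⟩ = (1/(z₂−z₁)) ∫ n₀ e^(−βz) dz = n₀·(e^(−β·z₁) − e^(−β·z₂)) / (β·(z₂−z₁))
e^(−0.277×2) = 0.5746; e^(−0.277×3.4) = 0.3899
⟨n⟩ = 0.39 × (0.5746 − 0.3899) / (0.277 × 1.4) = 0.39 × 0.4763 = 0.1858

18.6%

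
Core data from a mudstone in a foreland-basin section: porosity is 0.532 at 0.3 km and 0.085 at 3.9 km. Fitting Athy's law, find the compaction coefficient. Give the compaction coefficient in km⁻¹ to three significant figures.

Athy: n(Z) = n₀ e^(−βZ) ⇒ n₁/n₂ = e^{β(Z₂−Z₁)} ⇒ β = ln(n₁/n₂)/(Z₂−Z₁)
β = ln(0.532/0.085) / (3.9 − 0.3) = ln(6.259) / 3.6 = 1.8340 / 3.6 = 0.5094 km⁻¹

0.509 km⁻¹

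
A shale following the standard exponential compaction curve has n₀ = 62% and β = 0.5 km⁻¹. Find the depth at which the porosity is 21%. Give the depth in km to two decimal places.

Invert Athy's law: Z = ln(n₀/n) / β
Z = ln(0.62/0.21) / 0.5 = ln(2.952) / 0.5 = 1.0826 / 0.5 = 2.165 km

2.17 km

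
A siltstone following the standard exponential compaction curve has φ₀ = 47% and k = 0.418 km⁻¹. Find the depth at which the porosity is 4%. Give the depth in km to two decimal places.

Invert Athy's law: d = ln(φ₀/φ) / k
d = ln(0.47/0.04) / 0.418 = ln(11.75) / 0.418 = 2.4639 / 0.418 = 5.894 km

5.89 km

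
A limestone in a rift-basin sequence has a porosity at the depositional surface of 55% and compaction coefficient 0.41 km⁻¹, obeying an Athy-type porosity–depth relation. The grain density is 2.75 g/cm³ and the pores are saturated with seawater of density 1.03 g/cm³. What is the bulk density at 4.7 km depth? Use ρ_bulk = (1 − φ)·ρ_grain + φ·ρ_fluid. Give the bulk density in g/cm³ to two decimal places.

2.61 g/cm³

Porosity at depth: n = 0.55·exp(−0.41×4.7) = 0.55×0.1456 = 0.0801
Bulk density: ρ_b = (1−n)ρ_g + n·ρ_f = 0.9199×2.75 + 0.0801×1.03
       = 2.530 + 0.082 = 2.612 g/cm³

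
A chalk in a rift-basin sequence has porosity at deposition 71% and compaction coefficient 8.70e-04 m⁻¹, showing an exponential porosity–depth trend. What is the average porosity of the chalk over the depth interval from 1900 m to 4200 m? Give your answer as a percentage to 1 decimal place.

5.9%

Working in km (1 km = 1000 m; c in km⁻¹ = c in m⁻¹ × 1000):
⟨n⟩ = (1/(z₂−z₁)) ∫ n₀ e^(−cz) dz = n₀·(e^(−c·z₁) − e^(−c·z₂)) / (c·(z₂−z₁))
e^(−0.87×1.9) = 0.1915; e^(−0.87×4.2) = 0.0259
⟨n⟩ = 0.71 × (0.1915 − 0.0259) / (0.87 × 2.3) = 0.71 × 0.0828 = 0.0588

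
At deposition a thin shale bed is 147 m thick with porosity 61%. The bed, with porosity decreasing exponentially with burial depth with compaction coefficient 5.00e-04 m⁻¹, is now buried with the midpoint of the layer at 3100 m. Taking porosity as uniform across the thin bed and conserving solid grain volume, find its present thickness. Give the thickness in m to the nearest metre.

66 m

Working in km (1 km = 1000 m; k in km⁻¹ = k in m⁻¹ × 1000):
Porosity at 3.1 km: n = 0.61·exp(−0.5×3.1) = 0.1295
Solid-volume conservation: h(1−n) = h₀(1−n₀) ⇒ h = h₀·(1−n₀)/(1−n)
h = 0.147 × (1 − 0.61)/(1 − 0.1295) = 0.147 × 0.4480 = 0.0659 km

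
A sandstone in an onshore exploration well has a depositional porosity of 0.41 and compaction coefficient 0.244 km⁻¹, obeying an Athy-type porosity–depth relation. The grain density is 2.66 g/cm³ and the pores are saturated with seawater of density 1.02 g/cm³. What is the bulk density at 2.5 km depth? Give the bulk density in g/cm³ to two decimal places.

Porosity at depth: φ = 0.41·exp(−0.244×2.5) = 0.41×0.5434 = 0.2228
Bulk density: ρ_b = (1−φ)ρ_g + φ·ρ_f = 0.7772×2.66 + 0.2228×1.02
       = 2.067 + 0.227 = 2.295 g/cm³

2.29 g/cm³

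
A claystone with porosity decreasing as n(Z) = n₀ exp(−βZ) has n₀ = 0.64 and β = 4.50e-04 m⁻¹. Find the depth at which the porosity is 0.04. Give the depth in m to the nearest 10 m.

6160 m

Working in km (1 km = 1000 m; β in km⁻¹ = β in m⁻¹ × 1000):
Invert Athy's law: Z = ln(n₀/n) / β
Z = ln(0.64/0.04) / 0.45 = ln(16) / 0.45 = 2.7726 / 0.45 = 6.161 km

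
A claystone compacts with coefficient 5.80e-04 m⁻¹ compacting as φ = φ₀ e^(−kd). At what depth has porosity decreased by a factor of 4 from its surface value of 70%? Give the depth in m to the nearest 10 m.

Working in km (1 km = 1000 m; k in km⁻¹ = k in m⁻¹ × 1000):
φ/φ₀ = 1/4 ⇒ exp(−k·d) = 1/4 ⇒ d = ln(4) / k
d = 1.3863 / 0.58 = 2.390 km

2390 m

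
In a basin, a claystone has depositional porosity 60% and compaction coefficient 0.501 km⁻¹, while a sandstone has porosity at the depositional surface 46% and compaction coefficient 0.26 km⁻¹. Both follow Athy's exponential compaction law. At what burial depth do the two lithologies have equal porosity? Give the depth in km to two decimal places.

Set φ₀ₐ e^(−cₐz) = φ₀ᵦ e^(−cᵦz) ⇒ ln(φ₀ₐ/φ₀ᵦ) = (cₐ − cᵦ)·z
z = ln(0.6/0.46) / (0.501 − 0.26) = 0.2657 / 0.241 = 1.103 km

1.10 km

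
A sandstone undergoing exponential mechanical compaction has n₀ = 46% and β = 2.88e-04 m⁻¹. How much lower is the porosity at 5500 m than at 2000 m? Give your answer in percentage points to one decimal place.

Working in km (1 km = 1000 m; β in km⁻¹ = β in m⁻¹ × 1000):
n(2) = 0.46·e^(−0.288×2) = 0.2586
n(5.5) = 0.46·e^(−0.288×5.5) = 0.0944
Δn = 0.2586 − 0.0944 = 0.1642

16.4 percentage points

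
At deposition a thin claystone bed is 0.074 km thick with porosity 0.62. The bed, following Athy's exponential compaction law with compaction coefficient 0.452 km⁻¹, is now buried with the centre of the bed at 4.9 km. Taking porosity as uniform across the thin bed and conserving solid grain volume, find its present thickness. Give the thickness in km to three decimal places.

0.030 km

Porosity at 4.9 km: n = 0.62·exp(−0.452×4.9) = 0.0677
Solid-volume conservation: h(1−n) = h₀(1−n₀) ⇒ h = h₀·(1−n₀)/(1−n)
h = 0.074 × (1 − 0.62)/(1 − 0.0677) = 0.074 × 0.4076 = 0.0302 km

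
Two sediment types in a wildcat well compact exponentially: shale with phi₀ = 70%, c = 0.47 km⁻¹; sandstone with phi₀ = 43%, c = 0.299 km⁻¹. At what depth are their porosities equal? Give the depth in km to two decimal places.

2.85 km

Set phi₀ₐ e^(−cₐZ) = phi₀ᵦ e^(−cᵦZ) ⇒ ln(phi₀ₐ/phi₀ᵦ) = (cₐ − cᵦ)·Z
Z = ln(0.7/0.43) / (0.47 − 0.299) = 0.4873 / 0.171 = 2.850 km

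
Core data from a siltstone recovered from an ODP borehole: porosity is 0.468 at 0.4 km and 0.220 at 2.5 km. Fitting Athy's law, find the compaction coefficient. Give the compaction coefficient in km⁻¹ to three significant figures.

Athy: phi(d) = phi₀ e^(−cd) ⇒ phi₁/phi₂ = e^{c(d₂−d₁)} ⇒ c = ln(phi₁/phi₂)/(d₂−d₁)
c = ln(0.468/0.22) / (2.5 − 0.4) = ln(2.127) / 2.1 = 0.7548 / 2.1 = 0.3594 km⁻¹

0.359 km⁻¹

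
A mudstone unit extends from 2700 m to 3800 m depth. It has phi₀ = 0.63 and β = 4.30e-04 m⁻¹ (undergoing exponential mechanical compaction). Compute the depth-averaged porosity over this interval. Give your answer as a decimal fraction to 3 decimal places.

0.157

Working in km (1 km = 1000 m; β in km⁻¹ = β in m⁻¹ × 1000):
⟨phi⟩ = (1/(Z₂−Z₁)) ∫ phi₀ e^(−βZ) dZ = phi₀·(e^(−β·Z₁) − e^(−β·Z₂)) / (β·(Z₂−Z₁))
e^(−0.43×2.7) = 0.3132; e^(−0.43×3.8) = 0.1951
⟨phi⟩ = 0.63 × (0.3132 − 0.1951) / (0.43 × 1.1) = 0.63 × 0.2495 = 0.1572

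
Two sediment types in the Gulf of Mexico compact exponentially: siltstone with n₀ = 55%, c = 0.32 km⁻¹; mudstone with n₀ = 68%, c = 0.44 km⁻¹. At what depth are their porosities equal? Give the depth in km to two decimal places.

1.77 km

Set n₀ₐ e^(−cₐZ) = n₀ᵦ e^(−cᵦZ) ⇒ ln(n₀ₐ/n₀ᵦ) = (cₐ − cᵦ)·Z
Z = ln(0.55/0.68) / (0.32 − 0.44) = -0.2122 / -0.12 = 1.768 km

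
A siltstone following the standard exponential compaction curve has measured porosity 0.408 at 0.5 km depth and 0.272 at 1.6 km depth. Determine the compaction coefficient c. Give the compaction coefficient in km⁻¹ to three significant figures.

0.369 km⁻¹

Athy: phi(d) = phi₀ e^(−cd) ⇒ phi₁/phi₂ = e^{c(d₂−d₁)} ⇒ c = ln(phi₁/phi₂)/(d₂−d₁)
c = ln(0.408/0.272) / (1.6 − 0.5) = ln(1.5) / 1.1 = 0.4055 / 1.1 = 0.3686 km⁻¹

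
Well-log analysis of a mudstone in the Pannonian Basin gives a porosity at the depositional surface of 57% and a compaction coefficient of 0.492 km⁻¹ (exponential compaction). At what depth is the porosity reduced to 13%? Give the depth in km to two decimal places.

3.00 km

Invert Athy's law: Z = ln(φ₀/φ) / c
Z = ln(0.57/0.13) / 0.492 = ln(4.385) / 0.492 = 1.4781 / 0.492 = 3.004 km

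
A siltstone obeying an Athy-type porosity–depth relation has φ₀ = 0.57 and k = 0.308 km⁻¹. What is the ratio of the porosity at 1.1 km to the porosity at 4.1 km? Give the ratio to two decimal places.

φ(Z₁)/φ(Z₂) = e^(−k·Z₁)/e^(−k·Z₂) = e^{k(Z₂−Z₁)}
= exp(0.308 × 3) = exp(0.924) = 2.5193

2.52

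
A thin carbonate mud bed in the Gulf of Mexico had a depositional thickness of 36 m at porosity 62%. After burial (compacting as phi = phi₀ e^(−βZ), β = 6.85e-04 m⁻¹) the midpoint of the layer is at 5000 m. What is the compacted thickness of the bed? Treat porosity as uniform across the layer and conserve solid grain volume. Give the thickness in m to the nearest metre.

Working in km (1 km = 1000 m; β in km⁻¹ = β in m⁻¹ × 1000):
Porosity at 5 km: phi = 0.62·exp(−0.685×5) = 0.0202
Solid-volume conservation: h(1−phi) = h₀(1−phi₀) ⇒ h = h₀·(1−phi₀)/(1−phi)
h = 0.036 × (1 − 0.62)/(1 − 0.0202) = 0.036 × 0.3878 = 0.0140 km

14 m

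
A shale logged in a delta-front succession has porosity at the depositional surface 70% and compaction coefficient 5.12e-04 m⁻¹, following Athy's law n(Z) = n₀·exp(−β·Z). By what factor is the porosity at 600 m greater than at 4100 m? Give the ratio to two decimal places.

Working in km (1 km = 1000 m; β in km⁻¹ = β in m⁻¹ × 1000):
n(Z₁)/n(Z₂) = e^(−β·Z₁)/e^(−β·Z₂) = e^{β(Z₂−Z₁)}
= exp(0.512 × 3.5) = exp(1.792) = 6.0014

6.00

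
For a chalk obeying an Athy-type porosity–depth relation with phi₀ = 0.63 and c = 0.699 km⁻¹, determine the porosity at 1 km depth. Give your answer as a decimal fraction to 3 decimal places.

phi = phi₀·exp(−c·Z) = 0.63 × exp(−0.699 × 1) = 0.63 × exp(−0.699)
  = 0.63 × 0.4971 = 0.3132

0.313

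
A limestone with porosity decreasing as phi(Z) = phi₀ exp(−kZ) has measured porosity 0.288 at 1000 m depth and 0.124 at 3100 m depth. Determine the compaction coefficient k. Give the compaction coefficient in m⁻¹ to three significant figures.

Working in km (1 km = 1000 m; k in km⁻¹ = k in m⁻¹ × 1000):
Athy: phi(Z) = phi₀ e^(−kZ) ⇒ phi₁/phi₂ = e^{k(Z₂−Z₁)} ⇒ k = ln(phi₁/phi₂)/(Z₂−Z₁)
k = ln(0.288/0.124) / (3.1 − 1) = ln(2.323) / 2.1 = 0.8427 / 2.1 = 0.4013 km⁻¹

0.000401 m⁻¹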